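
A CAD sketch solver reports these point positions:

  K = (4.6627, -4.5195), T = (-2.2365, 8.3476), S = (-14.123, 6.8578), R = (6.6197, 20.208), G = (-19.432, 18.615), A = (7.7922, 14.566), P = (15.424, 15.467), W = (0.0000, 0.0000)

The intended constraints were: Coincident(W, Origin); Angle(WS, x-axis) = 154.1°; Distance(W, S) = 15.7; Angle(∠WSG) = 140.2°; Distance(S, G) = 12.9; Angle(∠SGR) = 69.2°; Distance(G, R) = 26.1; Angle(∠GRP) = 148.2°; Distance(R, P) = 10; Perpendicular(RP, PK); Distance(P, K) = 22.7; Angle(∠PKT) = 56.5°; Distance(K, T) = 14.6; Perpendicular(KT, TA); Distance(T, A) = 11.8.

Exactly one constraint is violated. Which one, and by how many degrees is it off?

Perpendicular(KT, TA) — off by 3.60°.

W = (0.00, 0.00) ✓; WS at 154.1° ✓; |WS| = 15.70 ✓; ∠WSG = 140.2° ✓; |SG| = 12.90 ✓; ∠SGR = 69.20° ✓; |GR| = 26.10 ✓; ∠GRP = 148.2° ✓; |RP| = 10.00 ✓; ∠(RP, PK) = 90.00° ✓; |PK| = 22.70 ✓; ∠PKT = 56.50° ✓; |KT| = 14.60 ✓; ∠(KT, TA) = 86.40° ✗; |TA| = 11.80 ✓.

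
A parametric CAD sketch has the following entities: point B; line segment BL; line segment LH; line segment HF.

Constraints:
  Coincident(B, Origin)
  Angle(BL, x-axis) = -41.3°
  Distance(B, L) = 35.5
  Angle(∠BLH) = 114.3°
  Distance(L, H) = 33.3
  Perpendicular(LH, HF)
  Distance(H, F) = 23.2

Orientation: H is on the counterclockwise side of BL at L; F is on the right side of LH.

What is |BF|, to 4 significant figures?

73.36

B is at the origin; BL runs at -41.3° with length 35.5, so L = 35.5·(cos -41.3°, sin -41.3°) = (26.67, -23.43). ∠BLH = 114.3°, so LH runs at -41.3° + (180° − 114.3°) = 24.40° from the x-axis; with |LH| = 33.3, H = L + 33.3·(cos 24.40°, sin 24.40°) = (57.00, -9.674). The perpendicularity gives HF at right angles to LH; with |HF| = 23.2 on the right of LH, F = H + 23.2·(0.4131, -0.9107) = (66.58, -30.80). Then |BF| = |F − B| = 73.36.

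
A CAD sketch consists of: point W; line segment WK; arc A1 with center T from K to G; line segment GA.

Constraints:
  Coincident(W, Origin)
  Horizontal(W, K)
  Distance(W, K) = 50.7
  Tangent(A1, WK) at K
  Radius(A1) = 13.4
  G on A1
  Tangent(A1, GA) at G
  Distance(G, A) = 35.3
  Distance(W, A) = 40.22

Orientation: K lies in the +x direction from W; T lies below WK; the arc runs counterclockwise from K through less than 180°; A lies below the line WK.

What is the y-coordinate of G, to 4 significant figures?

-5.857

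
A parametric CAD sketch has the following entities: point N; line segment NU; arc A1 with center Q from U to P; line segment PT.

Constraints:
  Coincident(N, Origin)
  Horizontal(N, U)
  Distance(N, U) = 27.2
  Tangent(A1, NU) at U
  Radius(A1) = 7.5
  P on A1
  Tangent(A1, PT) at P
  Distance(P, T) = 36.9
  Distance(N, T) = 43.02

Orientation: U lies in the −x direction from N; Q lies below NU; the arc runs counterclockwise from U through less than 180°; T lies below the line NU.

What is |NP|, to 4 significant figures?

35.31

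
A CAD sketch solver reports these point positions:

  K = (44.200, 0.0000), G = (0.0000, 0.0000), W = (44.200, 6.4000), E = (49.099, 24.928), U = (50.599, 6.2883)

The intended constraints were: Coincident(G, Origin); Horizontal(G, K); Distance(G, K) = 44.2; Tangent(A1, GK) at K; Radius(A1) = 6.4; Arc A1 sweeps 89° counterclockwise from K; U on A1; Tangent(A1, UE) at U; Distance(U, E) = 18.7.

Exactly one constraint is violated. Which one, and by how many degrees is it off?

Tangent(A1, UE) at U — off by 5.60°.

G = (0.00, 0.00) ✓; G.y = 0.00, K.y = 0.00 ✓; |GK| = 44.20 ✓; ∠(WK, KG) = 90.00° ✓; |WK| = 6.400 ✓; bearing(W→U) − bearing(W→K) = 89.00° ✓; |WU| = 6.400 ✓; ∠(WU, UE) = 84.40° ✗; |UE| = 18.70 ✓.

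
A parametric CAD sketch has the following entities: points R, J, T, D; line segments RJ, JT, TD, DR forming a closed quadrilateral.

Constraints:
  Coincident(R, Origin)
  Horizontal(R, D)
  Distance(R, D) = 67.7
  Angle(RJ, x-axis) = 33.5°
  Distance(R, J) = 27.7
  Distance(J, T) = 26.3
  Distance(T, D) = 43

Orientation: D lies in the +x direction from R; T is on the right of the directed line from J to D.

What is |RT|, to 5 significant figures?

28.252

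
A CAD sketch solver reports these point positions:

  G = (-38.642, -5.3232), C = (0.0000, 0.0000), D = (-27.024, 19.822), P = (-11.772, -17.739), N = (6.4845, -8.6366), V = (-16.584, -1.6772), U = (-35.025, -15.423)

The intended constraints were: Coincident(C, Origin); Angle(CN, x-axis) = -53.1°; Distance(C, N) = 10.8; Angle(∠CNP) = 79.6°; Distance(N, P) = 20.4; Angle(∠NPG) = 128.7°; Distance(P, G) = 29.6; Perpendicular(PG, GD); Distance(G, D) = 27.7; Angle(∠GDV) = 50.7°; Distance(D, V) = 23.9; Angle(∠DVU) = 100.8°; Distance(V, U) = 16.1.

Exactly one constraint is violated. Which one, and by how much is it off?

Distance(V, U) = 16.1 — off by 6.90.

C = (0.00, 0.00) ✓; CN at -53.10° ✓; |CN| = 10.80 ✓; ∠CNP = 79.60° ✓; |NP| = 20.40 ✓; ∠NPG = 128.7° ✓; |PG| = 29.60 ✓; ∠(PG, GD) = 90.00° ✓; |GD| = 27.70 ✓; ∠GDV = 50.70° ✓; |DV| = 23.90 ✓; ∠DVU = 100.8° ✓; |VU| = 23.00 ✗.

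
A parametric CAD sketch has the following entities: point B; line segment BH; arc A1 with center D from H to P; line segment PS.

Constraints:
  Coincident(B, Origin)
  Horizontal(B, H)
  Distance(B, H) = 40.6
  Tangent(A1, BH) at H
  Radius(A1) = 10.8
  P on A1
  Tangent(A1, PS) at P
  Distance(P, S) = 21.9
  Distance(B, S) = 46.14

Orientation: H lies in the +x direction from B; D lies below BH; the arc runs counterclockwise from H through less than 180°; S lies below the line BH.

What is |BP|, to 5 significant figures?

32.055

Checks: |DP| = 10.80 ✓; ∠(DP, PS) = 90.00° ✓; |PS| = 21.90 ✓; |BS| = 46.14 ✓.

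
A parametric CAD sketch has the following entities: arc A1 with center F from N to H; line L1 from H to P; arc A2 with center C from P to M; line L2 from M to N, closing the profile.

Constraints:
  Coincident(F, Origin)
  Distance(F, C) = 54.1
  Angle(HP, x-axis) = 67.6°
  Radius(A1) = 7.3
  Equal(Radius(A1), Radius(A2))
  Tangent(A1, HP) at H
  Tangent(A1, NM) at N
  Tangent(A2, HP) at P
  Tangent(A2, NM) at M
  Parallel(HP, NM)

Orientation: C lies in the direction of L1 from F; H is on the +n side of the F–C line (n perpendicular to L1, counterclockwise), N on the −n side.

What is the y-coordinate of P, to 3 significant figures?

52.8

Tangency of A1 to both parallel lines with radius 7.3 puts H and N at F ± 7.3·n: H = (-6.75, 2.78), N = (6.75, -2.78). Equal radii place P and M the same way about C: P = C + 7.3·n = (13.9, 52.8), M = C − 7.3·n = (27.4, 47.2). So P.y = 52.8.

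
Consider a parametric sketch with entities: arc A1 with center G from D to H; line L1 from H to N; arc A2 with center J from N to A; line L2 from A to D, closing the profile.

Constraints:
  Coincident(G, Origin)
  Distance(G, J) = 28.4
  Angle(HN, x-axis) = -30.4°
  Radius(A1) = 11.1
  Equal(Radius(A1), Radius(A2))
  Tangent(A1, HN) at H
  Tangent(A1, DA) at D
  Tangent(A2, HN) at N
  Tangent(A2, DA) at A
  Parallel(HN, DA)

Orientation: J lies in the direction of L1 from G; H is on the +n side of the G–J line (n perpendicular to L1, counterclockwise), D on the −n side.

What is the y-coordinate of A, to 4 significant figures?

-23.95

The slot axis is L1's direction at -30.4°, so u = (cos -30.4°, sin -30.4°) = (0.8625, -0.5060) and n = (−sin -30.4°, cos -30.4°) = (0.5060, 0.8625). G is at the origin and J lies 28.4 along u from G, so J = 28.4·u = (24.50, -14.37). Tangency of A1 to both parallel lines with radius 11.1 puts H and D at G ± 11.1·n: H = (5.617, 9.574), D = (-5.617, -9.574). Equal radii place N and A the same way about J: N = J + 11.1·n = (30.11, -4.797), A = J − 11.1·n = (18.88, -23.95). So A.y = -23.95.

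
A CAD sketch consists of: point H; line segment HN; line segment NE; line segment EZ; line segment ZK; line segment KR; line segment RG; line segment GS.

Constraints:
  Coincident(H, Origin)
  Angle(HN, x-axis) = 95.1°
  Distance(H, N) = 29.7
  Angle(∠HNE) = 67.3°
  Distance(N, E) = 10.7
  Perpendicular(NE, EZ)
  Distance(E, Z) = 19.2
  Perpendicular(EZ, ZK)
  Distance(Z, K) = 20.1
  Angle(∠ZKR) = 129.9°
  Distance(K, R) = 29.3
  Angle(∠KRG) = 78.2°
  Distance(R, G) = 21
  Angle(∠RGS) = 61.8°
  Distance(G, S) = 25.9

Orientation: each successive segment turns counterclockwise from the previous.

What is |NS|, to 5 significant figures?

16.014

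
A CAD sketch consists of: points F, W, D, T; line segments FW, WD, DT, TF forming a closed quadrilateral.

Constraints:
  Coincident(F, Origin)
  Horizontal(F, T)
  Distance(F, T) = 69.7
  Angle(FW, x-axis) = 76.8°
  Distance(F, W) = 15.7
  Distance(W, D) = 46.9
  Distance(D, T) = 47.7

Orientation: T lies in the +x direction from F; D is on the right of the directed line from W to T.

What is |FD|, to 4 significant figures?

37.61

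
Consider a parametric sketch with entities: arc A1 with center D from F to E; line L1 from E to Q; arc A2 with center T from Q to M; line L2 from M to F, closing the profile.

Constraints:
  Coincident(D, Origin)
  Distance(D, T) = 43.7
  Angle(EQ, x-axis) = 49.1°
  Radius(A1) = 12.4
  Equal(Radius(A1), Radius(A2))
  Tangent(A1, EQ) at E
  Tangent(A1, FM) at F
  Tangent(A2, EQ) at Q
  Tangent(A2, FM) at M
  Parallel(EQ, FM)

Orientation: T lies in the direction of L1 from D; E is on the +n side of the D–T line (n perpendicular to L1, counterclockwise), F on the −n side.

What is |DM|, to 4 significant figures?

45.43

Tangency of A1 to both parallel lines with radius 12.4 puts E and F at D ± 12.4·n: E = (-9.373, 8.119), F = (9.373, -8.119). Equal radii place Q and M the same way about T: Q = T + 12.4·n = (19.24, 41.15), M = T − 12.4·n = (37.98, 24.91). Then |DM| = |M − D| = 45.43.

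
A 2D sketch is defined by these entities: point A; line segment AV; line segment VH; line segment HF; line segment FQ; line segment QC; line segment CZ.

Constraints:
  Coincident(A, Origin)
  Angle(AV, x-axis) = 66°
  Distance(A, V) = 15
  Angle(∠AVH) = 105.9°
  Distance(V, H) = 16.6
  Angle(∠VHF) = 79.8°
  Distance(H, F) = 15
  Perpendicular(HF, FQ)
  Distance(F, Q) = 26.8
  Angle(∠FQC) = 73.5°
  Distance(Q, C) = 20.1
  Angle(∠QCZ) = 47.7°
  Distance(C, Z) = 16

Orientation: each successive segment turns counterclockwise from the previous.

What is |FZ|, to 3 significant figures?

14.0

A is at the origin; AV runs at 66.0° with length 15.0, so V = (6.10, 13.7). ∠AVH = 105.9° gives VH at 140° from the x-axis; with |VH| = 16.6, H = (-6.63, 24.4). ∠VHF = 79.8° gives HF at -120° from the x-axis; with |HF| = 15.0, F = (-14.1, 11.3). The perpendicularity gives FQ at right angles to HF, so FQ runs at -29.7°; with |FQ| = 26.8, Q = (9.21, -1.96). ∠FQC = 73.5° gives QC at 76.8° from the x-axis; with |QC| = 20.1, C = (13.8, 17.6). ∠QCZ = 47.7° gives CZ at -151° from the x-axis; with |CZ| = 16.0, Z = (-0.177, 9.83). Then |FZ| = |Z − F| = 14.0.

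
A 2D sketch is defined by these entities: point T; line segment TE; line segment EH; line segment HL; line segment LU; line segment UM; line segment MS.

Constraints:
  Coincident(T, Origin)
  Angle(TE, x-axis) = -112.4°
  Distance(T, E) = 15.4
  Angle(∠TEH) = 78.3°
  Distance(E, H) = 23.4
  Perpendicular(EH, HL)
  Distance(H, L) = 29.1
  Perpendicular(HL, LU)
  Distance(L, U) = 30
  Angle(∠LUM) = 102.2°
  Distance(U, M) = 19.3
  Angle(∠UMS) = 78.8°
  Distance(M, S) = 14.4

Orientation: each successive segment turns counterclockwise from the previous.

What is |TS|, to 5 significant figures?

5.1302

T is at the origin; TE runs at -112.4° with length 15.4, so E = (-5.8685, -14.238). ∠TEH = 78.3° gives EH at -10.700° from the x-axis; with |EH| = 23.4, H = (17.125, -18.583). The perpendicularity gives HL at right angles to EH, so HL runs at 79.300°; with |HL| = 29.1, L = (22.528, 10.011). HL ⟂ LU, so LU runs at 169.30°; with |LU| = 30.0, U = (-6.9508, 15.581). ∠LUM = 102.2° gives UM at -112.90° from the x-axis; with |UM| = 19.3, M = (-14.461, -2.1975). ∠UMS = 78.8° gives MS at -11.700° from the x-axis; with |MS| = 14.4, S = (-0.36011, -5.1176). Then |TS| = |S − T| = 5.1302.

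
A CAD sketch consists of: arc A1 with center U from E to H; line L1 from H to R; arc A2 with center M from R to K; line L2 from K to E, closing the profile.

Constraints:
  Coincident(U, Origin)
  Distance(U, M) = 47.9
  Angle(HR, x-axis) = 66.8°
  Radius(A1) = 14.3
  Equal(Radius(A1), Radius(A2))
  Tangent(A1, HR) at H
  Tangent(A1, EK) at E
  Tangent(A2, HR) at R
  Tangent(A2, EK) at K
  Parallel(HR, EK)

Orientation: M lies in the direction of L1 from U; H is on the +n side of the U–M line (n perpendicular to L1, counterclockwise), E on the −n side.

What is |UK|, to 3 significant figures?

50.0

Tangency of A1 to both parallel lines with radius 14.3 puts H and E at U ± 14.3·n: H = (-13.1, 5.63), E = (13.1, -5.63). Equal radii place R and K the same way about M: R = M + 14.3·n = (5.73, 49.7), K = M − 14.3·n = (32.0, 38.4). Then |UK| = |K − U| = 50.0.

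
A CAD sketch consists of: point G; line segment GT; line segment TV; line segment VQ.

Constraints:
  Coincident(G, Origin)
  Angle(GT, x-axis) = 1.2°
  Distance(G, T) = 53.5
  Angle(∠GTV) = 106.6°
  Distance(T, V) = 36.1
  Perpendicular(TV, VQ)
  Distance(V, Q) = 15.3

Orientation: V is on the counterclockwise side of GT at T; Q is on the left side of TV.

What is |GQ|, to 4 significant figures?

62.72

G is at the origin; GT runs at 1.2° with length 53.5, so T = 53.5·(cos 1.2°, sin 1.2°) = (53.49, 1.120). ∠GTV = 106.6°, so TV runs at 1.2° + (180° − 106.6°) = 74.60° from the x-axis; with |TV| = 36.1, V = T + 36.1·(cos 74.60°, sin 74.60°) = (63.07, 35.92). TV ⟂ VQ; with |VQ| = 15.3 on the left of TV, Q = V + 15.3·(-0.9641, 0.2656) = (48.32, 39.99). Then |GQ| = |Q − G| = 62.72.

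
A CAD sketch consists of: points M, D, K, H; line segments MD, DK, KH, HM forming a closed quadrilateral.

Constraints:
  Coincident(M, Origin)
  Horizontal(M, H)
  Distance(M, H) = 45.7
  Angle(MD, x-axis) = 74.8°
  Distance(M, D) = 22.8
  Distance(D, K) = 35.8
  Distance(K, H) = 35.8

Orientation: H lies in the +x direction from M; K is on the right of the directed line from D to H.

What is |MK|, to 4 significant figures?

18.14

M is at the origin; MH is horizontal with |MH| = 45.7 and H in +x, so H = (45.7, 0). MD runs at 74.8° with |MD| = 22.8, so D = (5.978, 22.00). K is determined by |DK| = 35.8 and |KH| = 35.8 together: it lies at the intersection of circle(D, 35.8) and circle(H, 35.8). With |DH| = 45.41, the foot of the radical line on DH is 22.70 from D and the perpendicular offset is √(35.8² − 22.70²) = 27.68. Taking the right-of-DH solution: K = (12.43, -13.21).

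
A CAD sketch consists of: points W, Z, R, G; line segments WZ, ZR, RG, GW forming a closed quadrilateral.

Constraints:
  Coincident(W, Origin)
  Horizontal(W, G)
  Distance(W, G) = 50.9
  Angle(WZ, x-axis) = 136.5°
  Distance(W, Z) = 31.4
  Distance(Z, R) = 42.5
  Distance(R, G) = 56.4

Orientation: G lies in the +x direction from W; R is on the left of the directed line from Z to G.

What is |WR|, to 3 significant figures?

45.0

W is at the origin; W and G share the same y with |WG| = 50.9 and G in +x, so G = (50.9, 0). WZ runs at 136.5° with |WZ| = 31.4, so Z = (-22.8, 21.6). R is determined by |ZR| = 42.5 and |RG| = 56.4 together: it lies at the intersection of circle(Z, 42.5) and circle(G, 56.4). With |ZG| = 76.8, the foot of the radical line on ZG is 29.4 from Z and the perpendicular offset is √(42.5² − 29.4²) = 30.7. Taking the left-of-ZG solution: R = (14.1, 42.7).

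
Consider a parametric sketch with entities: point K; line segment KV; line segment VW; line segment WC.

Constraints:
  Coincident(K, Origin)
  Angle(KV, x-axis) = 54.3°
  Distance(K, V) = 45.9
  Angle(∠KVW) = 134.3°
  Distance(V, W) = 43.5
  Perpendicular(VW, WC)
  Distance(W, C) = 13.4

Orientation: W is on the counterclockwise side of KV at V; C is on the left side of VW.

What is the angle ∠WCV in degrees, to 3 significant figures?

72.9°

∠KVW = 134.3°, so VW runs at 54.3° + (180° − 134.3°) = 100° from the x-axis; with |VW| = 43.5, W = V + 43.5·(cos 100°, sin 100°) = (19.2, 80.1). The perpendicularity gives WC at right angles to VW; with |WC| = 13.4 on the left of VW, C = W + 13.4·(-0.985, -0.174) = (6.03, 77.8). Then cos ∠WCV = CW·CV / (|CW||CV|), giving 72.9°.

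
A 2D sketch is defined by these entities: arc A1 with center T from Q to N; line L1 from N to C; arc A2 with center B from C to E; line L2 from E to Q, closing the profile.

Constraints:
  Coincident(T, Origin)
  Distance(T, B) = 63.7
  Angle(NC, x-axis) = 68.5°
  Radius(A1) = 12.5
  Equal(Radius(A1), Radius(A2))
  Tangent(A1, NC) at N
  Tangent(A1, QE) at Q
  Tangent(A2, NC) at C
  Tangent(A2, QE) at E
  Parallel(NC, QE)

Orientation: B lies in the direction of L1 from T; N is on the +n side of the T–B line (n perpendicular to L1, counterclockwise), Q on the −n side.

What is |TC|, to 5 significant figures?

64.915

Tangency of A1 to both parallel lines with radius 12.5 puts N and Q at T ± 12.5·n: N = (-11.630, 4.5813), Q = (11.630, -4.5813). Equal radii place C and E the same way about B: C = B + 12.5·n = (11.716, 63.849), E = B − 12.5·n = (34.976, 54.686). Then |TC| = |C − T| = 64.915.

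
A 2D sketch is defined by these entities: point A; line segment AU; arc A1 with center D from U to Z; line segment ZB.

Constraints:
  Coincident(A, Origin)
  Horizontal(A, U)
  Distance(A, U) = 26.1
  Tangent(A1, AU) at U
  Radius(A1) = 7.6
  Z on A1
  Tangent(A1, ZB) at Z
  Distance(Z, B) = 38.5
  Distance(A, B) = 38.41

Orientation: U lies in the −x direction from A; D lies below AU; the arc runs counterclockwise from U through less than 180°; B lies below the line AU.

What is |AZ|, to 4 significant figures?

33.80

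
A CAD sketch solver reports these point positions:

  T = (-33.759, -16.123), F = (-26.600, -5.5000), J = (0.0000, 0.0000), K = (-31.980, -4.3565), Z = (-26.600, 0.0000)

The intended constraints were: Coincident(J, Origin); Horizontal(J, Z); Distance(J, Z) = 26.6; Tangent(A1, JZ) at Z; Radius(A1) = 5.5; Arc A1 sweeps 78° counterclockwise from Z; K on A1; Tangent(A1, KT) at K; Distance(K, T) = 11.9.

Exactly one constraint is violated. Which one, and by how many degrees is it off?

Tangent(A1, KT) at K — off by 3.40°.

J = (0.00, 0.00) ✓; J.y = 0.00, Z.y = 0.00 ✓; |JZ| = 26.60 ✓; ∠(FZ, ZJ) = 90.00° ✓; |FZ| = 5.500 ✓; bearing(F→K) − bearing(F→Z) = 78.00° ✓; |FK| = 5.500 ✓; ∠(FK, KT) = 86.60° ✗; |KT| = 11.90 ✓.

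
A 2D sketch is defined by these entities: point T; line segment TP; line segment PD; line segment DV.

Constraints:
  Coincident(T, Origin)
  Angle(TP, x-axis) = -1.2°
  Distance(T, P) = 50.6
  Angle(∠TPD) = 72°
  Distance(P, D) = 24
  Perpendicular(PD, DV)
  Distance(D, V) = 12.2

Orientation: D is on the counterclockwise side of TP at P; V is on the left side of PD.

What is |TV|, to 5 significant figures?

36.884

T is at the origin; TP runs at -1.2° with length 50.6, so P = 50.6·(cos -1.2°, sin -1.2°) = (50.589, -1.0597). ∠TPD = 72.0°, so PD runs at -1.2° + (180° − 72.0°) = 106.80° from the x-axis; with |PD| = 24.0, D = P + 24.0·(cos 106.80°, sin 106.80°) = (43.652, 21.916). PD ⟂ DV; with |DV| = 12.2 on the left of PD, V = D + 12.2·(-0.95732, -0.28903) = (31.973, 18.390). Then |TV| = |V − T| = 36.884.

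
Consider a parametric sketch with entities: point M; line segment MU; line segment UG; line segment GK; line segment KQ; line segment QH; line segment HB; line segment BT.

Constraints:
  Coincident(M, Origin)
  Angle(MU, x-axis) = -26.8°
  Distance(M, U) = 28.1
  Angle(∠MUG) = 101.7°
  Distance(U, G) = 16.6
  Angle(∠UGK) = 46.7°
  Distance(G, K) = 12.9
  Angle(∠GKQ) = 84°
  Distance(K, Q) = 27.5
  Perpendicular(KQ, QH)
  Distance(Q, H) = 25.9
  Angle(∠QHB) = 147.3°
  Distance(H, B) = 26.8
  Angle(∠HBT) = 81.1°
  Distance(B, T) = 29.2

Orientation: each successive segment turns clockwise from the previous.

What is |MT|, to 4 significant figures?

51.23

∠QHB = 147.3° gives HB at -97.10° from the x-axis; with |HB| = 26.8, B = (46.68, -55.78). ∠HBT = 81.1° gives BT at 164.0° from the x-axis; with |BT| = 29.2, T = (18.61, -47.73). Then |MT| = |T − M| = 51.23.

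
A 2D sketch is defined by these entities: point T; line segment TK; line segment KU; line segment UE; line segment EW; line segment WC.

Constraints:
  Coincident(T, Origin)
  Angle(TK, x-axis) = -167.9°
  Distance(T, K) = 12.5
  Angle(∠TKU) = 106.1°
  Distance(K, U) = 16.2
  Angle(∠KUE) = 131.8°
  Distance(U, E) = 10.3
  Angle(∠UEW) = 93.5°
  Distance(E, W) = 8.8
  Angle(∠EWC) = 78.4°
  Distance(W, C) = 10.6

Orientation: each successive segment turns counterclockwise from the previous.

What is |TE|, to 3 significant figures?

26.9

∠TKU = 106.1° gives KU at -94.0° from the x-axis; with |KU| = 16.2, U = (-13.4, -18.8). ∠KUE = 131.8° gives UE at -45.8° from the x-axis; with |UE| = 10.3, E = (-6.17, -26.2). Then |TE| = |E − T| = 26.9.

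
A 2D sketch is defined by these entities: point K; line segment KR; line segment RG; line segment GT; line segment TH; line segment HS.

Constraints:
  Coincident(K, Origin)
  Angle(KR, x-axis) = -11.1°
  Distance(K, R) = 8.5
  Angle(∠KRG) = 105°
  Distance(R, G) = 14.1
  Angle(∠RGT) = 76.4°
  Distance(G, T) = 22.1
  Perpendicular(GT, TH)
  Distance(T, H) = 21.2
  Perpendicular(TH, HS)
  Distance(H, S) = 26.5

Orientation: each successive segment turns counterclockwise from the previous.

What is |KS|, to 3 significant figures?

17.8

GT ⟂ TH, so TH runs at -102°; with |TH| = 21.2, H = (-11.6, -4.89). TH is perpendicular to HS, so HS runs at -12.5°; with |HS| = 26.5, S = (14.3, -10.6). Then |KS| = |S − K| = 17.8.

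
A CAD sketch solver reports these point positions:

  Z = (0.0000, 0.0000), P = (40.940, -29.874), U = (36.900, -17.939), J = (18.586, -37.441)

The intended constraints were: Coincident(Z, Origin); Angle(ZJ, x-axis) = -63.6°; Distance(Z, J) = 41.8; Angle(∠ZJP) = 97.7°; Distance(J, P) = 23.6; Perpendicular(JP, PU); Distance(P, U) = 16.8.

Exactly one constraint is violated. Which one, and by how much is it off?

Distance(P, U) = 16.8 — off by 4.20.

Z = (0.00, 0.00) ✓; ZJ at -63.60° ✓; |ZJ| = 41.80 ✓; ∠ZJP = 97.70° ✓; |JP| = 23.60 ✓; ∠(JP, PU) = 90.00° ✓; |PU| = 12.60 ✗.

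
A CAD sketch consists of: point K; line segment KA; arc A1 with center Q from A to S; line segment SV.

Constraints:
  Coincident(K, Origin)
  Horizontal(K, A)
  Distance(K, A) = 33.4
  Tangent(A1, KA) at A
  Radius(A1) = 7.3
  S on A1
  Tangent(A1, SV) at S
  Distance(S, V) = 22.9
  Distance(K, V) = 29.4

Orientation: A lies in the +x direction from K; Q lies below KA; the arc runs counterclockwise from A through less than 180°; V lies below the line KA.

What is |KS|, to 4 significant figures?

27.19

Checks: |QS| = 7.300 ✓; ∠(QS, SV) = 90.00° ✓; |SV| = 22.90 ✓; |KV| = 29.40 ✓.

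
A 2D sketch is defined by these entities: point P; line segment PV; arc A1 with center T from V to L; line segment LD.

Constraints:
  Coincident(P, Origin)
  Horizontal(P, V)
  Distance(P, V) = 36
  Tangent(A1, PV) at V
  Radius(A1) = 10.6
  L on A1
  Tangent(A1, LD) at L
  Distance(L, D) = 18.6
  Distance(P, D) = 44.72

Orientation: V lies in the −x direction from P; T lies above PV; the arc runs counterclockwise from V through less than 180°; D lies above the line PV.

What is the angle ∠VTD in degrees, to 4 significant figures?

168.3°

P is at the origin; PV is horizontal with |PV| = 36.0 and V on the −x side, so V = (-36.00, 0.000). The tangent condition forces TV to be normal to PV, so T = V + (0, 10.6) = (-36.00, 10.60). Since TL ⟂ LD (tangency), |TD| = √(10.6² + 18.6²) = 21.41 regardless of where L sits on A1. So D lies on both circle(P, 44.72) and circle(T, 21.41); the above-PV intersection is D = (-31.68, 31.57). L is the foot of the tangent from D: L = (-25.92, 13.88).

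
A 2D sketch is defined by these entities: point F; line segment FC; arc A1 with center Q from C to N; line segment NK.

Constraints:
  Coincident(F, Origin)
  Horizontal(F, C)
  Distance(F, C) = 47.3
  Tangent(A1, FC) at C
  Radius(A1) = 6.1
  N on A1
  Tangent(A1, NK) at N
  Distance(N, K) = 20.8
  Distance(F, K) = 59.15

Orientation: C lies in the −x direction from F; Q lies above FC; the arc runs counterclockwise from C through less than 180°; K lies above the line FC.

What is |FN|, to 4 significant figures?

43.03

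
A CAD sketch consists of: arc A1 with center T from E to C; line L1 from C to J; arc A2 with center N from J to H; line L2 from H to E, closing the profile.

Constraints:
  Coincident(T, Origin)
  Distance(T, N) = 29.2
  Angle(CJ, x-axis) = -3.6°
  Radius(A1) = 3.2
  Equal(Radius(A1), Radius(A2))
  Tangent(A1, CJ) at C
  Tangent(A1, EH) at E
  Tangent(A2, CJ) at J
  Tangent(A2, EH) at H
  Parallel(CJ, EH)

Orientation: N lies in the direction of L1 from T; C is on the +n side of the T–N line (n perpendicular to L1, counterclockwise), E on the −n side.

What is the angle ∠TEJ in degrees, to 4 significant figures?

77.64°

Tangency of A1 to both parallel lines with radius 3.2 puts C and E at T ± 3.2·n: C = (0.2009, 3.194), E = (-0.2009, -3.194). Equal radii place J and H the same way about N: J = N + 3.2·n = (29.34, 1.360), H = N − 3.2·n = (28.94, -5.027). Then cos ∠TEJ = ET·EJ / (|ET||EJ|), giving 77.64°.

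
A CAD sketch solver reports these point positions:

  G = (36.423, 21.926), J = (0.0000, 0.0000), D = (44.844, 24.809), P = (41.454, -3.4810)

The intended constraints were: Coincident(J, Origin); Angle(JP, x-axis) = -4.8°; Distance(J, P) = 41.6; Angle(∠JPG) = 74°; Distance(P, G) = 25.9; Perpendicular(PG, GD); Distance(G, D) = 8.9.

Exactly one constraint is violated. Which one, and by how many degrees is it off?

Perpendicular(PG, GD) — off by 7.70°.

J = (0.00, 0.00) ✓; JP at -4.800° ✓; |JP| = 41.60 ✓; ∠JPG = 74.00° ✓; |PG| = 25.90 ✓; ∠(PG, GD) = 82.30° ✗; |GD| = 8.901 ✓.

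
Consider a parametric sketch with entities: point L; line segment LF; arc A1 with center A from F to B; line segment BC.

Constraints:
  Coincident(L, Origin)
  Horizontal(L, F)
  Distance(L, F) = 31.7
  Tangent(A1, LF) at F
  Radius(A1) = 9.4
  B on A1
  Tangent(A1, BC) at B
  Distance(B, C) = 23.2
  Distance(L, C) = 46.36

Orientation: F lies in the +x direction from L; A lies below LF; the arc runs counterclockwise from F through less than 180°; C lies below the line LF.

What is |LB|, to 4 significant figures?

26.19

L is at the origin; L and F share the same y with |LF| = 31.7 and F on the +x side, so F = (31.70, 0.000). Tangency of A1 to LF means the radius AF is perpendicular to LF, so A = F + (0, -9.4) = (31.70, -9.400). Since AB ⟂ BC (tangency), |AC| = √(9.4² + 23.2²) = 25.03 regardless of where B sits on A1. So C lies on both circle(L, 46.36) and circle(A, 25.03); the below-LF intersection is C = (31.05, -34.42). B is the foot of the tangent from C: B = (22.90, -12.70).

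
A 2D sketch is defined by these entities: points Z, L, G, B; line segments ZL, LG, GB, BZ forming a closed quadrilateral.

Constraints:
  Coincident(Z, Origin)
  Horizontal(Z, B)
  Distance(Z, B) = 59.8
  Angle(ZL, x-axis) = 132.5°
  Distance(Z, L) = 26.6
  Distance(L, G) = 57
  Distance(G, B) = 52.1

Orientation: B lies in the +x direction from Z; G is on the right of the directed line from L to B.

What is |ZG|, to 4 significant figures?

30.77

Checks: |LG| = 57.00 ✓; |GB| = 52.10 ✓.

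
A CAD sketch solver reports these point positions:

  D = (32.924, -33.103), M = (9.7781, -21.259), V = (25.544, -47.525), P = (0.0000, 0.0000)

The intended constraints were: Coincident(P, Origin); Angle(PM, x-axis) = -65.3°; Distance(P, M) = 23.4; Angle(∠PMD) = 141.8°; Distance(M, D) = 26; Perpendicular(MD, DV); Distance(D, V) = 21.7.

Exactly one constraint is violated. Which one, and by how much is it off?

Distance(D, V) = 21.7 — off by 5.50.

P = (0.00, 0.00) ✓; PM at -65.30° ✓; |PM| = 23.40 ✓; ∠PMD = 141.8° ✓; |MD| = 26.00 ✓; ∠(MD, DV) = 90.00° ✓; |DV| = 16.20 ✗.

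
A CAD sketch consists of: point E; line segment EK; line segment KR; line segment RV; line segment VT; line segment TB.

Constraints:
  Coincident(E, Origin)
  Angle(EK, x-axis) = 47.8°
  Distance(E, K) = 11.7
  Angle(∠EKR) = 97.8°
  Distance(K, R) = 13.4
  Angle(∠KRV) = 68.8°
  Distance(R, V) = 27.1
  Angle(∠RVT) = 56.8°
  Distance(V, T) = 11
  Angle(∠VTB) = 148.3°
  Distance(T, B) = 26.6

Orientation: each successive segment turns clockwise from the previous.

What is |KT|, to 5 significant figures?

16.561

∠KRV = 68.8° gives RV at -145.60° from the x-axis; with |RV| = 27.1, V = (-3.4449, -14.214). ∠RVT = 56.8° gives VT at 91.200° from the x-axis; with |VT| = 11.0, T = (-3.6753, -3.2162). Then |KT| = |T − K| = 16.561.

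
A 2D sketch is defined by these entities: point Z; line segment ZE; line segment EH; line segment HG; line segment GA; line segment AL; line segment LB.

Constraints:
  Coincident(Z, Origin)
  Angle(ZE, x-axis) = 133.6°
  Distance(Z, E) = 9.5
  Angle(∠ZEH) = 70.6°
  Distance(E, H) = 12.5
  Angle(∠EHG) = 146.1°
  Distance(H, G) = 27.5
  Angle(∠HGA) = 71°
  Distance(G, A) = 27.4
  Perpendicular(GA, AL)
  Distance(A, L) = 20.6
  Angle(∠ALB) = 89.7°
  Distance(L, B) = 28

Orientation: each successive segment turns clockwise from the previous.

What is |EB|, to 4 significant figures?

23.50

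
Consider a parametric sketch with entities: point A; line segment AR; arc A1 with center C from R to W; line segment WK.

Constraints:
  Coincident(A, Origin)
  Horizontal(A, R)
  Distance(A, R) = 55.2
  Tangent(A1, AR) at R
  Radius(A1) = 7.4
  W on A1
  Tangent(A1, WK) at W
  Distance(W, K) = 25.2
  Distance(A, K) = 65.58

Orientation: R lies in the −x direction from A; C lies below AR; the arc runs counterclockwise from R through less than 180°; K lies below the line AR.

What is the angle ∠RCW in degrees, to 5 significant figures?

103.98°

Checks: |CW| = 7.400 ✓; ∠(CW, WK) = 90.00° ✓; |WK| = 25.20 ✓; |AK| = 65.58 ✓.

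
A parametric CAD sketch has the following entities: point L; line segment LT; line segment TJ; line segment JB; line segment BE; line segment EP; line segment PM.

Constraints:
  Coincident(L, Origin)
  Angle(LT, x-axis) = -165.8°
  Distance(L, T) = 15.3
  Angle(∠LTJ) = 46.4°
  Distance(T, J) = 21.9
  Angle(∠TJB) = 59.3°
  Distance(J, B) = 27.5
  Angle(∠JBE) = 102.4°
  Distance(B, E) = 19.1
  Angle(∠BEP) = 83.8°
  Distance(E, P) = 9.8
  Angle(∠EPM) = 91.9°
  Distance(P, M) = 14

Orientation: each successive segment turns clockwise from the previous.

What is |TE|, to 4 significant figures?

20.42

∠TJB = 59.3° gives JB at -60.10° from the x-axis; with |JB| = 27.5, B = (9.627, -8.513). ∠JBE = 102.4° gives BE at -137.7° from the x-axis; with |BE| = 19.1, E = (-4.500, -21.37). Then |TE| = |E − T| = 20.42.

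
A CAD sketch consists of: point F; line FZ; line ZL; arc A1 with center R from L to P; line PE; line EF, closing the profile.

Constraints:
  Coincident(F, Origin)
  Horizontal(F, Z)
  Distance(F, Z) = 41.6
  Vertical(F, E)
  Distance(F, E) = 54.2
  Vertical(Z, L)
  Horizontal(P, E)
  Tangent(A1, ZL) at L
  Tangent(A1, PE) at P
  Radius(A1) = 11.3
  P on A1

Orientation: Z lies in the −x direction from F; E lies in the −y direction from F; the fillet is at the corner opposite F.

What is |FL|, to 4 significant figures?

59.76

The virtual corner opposite F is at (-41.60, -54.20). A1 meets ZL tangentially, so RL is at right angles to ZL and tangency of A1 to PE means the radius RP is perpendicular to PE, with radius 11.3, so the center R sits 11.3 in from both sides at R = (-30.30, -42.90). That places the tangent points at L = (-41.60, -42.90) on ZL and P = (-30.30, -54.20) on PE. Then |FL| = |L − F| = 59.76.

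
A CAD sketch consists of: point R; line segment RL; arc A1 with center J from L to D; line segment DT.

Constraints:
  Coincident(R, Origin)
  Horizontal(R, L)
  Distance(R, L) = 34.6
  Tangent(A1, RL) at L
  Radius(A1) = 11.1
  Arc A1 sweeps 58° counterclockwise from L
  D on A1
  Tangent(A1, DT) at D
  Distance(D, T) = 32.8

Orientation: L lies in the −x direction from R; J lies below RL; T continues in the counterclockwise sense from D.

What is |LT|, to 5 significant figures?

42.535

On A1, L sits at bearing 90° from J; a 58° counterclockwise sweep puts D at bearing 148°, so D = J + 11.1·(cos 148°, sin 148°) = (-44.013, -5.2179). The tangent condition forces JD to be normal to DT, so DT runs along (−sin 148°, cos 148°); with |DT| = 32.8, T = (-61.395, -33.034). Then |LT| = |T − L| = 42.535.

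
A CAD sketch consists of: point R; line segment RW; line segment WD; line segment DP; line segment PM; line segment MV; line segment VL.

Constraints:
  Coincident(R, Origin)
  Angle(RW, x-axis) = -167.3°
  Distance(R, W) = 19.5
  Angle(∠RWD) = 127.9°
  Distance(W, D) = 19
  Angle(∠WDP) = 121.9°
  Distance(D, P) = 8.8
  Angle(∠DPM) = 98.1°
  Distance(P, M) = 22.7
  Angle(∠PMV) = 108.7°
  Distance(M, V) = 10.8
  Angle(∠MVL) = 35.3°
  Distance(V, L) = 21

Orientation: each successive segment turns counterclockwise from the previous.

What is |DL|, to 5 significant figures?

15.021

∠PMV = 108.7° gives MV at 96.100° from the x-axis; with |MV| = 10.8, V = (-2.8739, -8.6070). ∠MVL = 35.3° gives VL at -119.20° from the x-axis; with |VL| = 21.0, L = (-13.119, -26.938). Then |DL| = |L − D| = 15.021.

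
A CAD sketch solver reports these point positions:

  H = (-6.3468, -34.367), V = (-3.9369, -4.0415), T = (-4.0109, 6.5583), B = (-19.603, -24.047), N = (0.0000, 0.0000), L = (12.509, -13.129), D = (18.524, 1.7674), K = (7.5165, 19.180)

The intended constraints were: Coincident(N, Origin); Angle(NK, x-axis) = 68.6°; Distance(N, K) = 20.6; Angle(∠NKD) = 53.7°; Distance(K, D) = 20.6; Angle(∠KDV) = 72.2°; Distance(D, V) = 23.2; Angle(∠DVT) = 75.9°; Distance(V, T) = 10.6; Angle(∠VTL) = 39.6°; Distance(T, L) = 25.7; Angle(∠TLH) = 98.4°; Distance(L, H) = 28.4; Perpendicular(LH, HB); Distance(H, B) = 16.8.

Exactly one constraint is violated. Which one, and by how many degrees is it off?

Perpendicular(LH, HB) — off by 3.70°.

N = (0.00, 0.00) ✓; NK at 68.60° ✓; |NK| = 20.60 ✓; ∠NKD = 53.70° ✓; |KD| = 20.60 ✓; ∠KDV = 72.20° ✓; |DV| = 23.20 ✓; ∠DVT = 75.90° ✓; |VT| = 10.60 ✓; ∠VTL = 39.60° ✓; |TL| = 25.70 ✓; ∠TLH = 98.40° ✓; |LH| = 28.40 ✓; ∠(LH, HB) = 86.30° ✗; |HB| = 16.80 ✓.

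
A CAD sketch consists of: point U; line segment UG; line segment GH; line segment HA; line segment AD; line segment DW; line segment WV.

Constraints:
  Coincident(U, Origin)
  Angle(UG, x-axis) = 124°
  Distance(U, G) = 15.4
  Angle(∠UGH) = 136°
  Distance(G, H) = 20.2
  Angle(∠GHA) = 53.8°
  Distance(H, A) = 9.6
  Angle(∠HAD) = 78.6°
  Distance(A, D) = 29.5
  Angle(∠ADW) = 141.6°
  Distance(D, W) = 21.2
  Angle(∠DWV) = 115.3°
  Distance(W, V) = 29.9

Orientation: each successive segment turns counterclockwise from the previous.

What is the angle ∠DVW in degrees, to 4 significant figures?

26.20°

U is at the origin; UG runs at 124.0° with length 15.4, so G = (-8.612, 12.77). ∠UGH = 136.0° gives GH at 168.0° from the x-axis; with |GH| = 20.2, H = (-28.37, 16.97). ∠GHA = 53.8° gives HA at -65.80° from the x-axis; with |HA| = 9.6, A = (-24.43, 8.211). ∠HAD = 78.6° gives AD at 35.60° from the x-axis; with |AD| = 29.5, D = (-0.4484, 25.38). ∠ADW = 141.6° gives DW at 74.00° from the x-axis; with |DW| = 21.2, W = (5.395, 45.76). ∠DWV = 115.3° gives WV at 138.7° from the x-axis; with |WV| = 29.9, V = (-17.07, 65.50). Then cos ∠DVW = VD·VW / (|VD||VW|), giving 26.20°.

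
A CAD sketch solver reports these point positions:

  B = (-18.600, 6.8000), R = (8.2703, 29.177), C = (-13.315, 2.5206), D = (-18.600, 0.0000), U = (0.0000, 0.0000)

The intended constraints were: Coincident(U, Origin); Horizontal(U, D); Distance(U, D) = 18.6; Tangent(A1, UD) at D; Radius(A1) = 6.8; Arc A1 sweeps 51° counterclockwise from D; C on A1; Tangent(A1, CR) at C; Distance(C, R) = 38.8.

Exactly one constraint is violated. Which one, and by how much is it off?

Distance(C, R) = 38.8 — off by 4.50.

U = (0.00, 0.00) ✓; U.y = 0.00, D.y = 0.00 ✓; |UD| = 18.60 ✓; ∠(BD, DU) = 90.00° ✓; |BD| = 6.800 ✓; bearing(B→C) − bearing(B→D) = 51.00° ✓; |BC| = 6.800 ✓; ∠(BC, CR) = 90.00° ✓; |CR| = 34.30 ✗.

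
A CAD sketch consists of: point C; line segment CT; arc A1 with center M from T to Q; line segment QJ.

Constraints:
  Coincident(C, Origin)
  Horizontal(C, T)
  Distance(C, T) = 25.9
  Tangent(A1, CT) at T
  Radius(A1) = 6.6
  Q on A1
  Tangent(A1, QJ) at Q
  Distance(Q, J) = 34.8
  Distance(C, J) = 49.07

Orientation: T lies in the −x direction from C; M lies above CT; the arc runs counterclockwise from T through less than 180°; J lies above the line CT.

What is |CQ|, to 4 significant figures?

20.88

C is at the origin; C and T share the same y with |CT| = 25.9 and T on the −x side, so T = (-25.90, 0.000). The tangent condition forces MT to be normal to CT, so M = T + (0, 6.6) = (-25.90, 6.600). Since MQ ⟂ QJ (tangency), |MJ| = √(6.6² + 34.8²) = 35.42 regardless of where Q sits on A1. So J lies on both circle(C, 49.07) and circle(M, 35.42); the above-CT intersection is J = (-25.35, 42.02). Q is the foot of the tangent from J: Q = (-19.40, 7.729).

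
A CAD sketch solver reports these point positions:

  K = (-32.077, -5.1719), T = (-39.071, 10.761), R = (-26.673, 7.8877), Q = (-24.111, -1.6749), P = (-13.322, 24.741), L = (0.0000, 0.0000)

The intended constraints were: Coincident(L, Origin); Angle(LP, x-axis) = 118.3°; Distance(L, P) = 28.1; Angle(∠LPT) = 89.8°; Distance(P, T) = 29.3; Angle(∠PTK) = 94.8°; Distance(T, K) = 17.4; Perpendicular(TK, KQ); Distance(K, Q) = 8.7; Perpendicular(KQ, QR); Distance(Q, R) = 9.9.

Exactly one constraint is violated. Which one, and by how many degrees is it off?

Perpendicular(KQ, QR) — off by 8.70°.

L = (0.00, 0.00) ✓; LP at 118.3° ✓; |LP| = 28.10 ✓; ∠LPT = 89.80° ✓; |PT| = 29.30 ✓; ∠PTK = 94.80° ✓; |TK| = 17.40 ✓; ∠(TK, KQ) = 90.00° ✓; |KQ| = 8.700 ✓; ∠(KQ, QR) = 81.30° ✗; |QR| = 9.900 ✓.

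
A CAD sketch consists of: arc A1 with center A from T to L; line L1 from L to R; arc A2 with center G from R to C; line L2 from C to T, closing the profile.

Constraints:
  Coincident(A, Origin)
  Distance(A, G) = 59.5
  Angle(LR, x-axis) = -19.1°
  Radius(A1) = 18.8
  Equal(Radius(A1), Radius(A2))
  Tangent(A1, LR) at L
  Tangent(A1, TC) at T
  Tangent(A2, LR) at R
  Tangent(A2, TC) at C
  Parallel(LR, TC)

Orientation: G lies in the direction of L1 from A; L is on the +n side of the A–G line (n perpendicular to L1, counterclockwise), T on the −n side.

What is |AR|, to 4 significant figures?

62.40

Tangency of A1 to both parallel lines with radius 18.8 puts L and T at A ± 18.8·n: L = (6.152, 17.77), T = (-6.152, -17.77). Equal radii place R and C the same way about G: R = G + 18.8·n = (62.38, -1.704), C = G − 18.8·n = (50.07, -37.23). Then |AR| = |R − A| = 62.40.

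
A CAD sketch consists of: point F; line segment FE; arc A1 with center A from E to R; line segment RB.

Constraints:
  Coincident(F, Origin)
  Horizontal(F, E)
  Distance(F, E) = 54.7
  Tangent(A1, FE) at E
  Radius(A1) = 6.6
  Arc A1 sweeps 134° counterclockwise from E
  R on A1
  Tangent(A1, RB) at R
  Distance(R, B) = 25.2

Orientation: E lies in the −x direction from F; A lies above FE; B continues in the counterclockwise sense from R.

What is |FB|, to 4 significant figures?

73.55

F is at the origin; F and E share the same y with |FE| = 54.7 and E on the −x side, so E = (-54.70, 0.000). Tangency of A1 to FE means the radius AE is perpendicular to FE, so A = E + (0, 6.6) = (-54.70, 6.600). On A1, E sits at bearing -90° from A; a 134° counterclockwise sweep puts R at bearing 44°, so R = A + 6.6·(cos 44°, sin 44°) = (-49.95, 11.18). Since A1 is tangent to RB there, AR ⟂ RB, so RB runs along (−sin 44°, cos 44°); with |RB| = 25.2, B = (-67.46, 29.31). Then |FB| = |B − F| = 73.55.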